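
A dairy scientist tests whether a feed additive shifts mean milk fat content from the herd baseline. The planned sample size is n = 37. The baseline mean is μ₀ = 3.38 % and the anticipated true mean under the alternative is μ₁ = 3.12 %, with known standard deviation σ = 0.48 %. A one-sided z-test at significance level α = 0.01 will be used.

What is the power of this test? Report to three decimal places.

Standardized effect: d = |μ₁ − μ₀| / σ = |3.12 − 3.38| / 0.48 = 0.5417
Noncentrality parameter: λ = d·√n = 0.5417 × √37 = 3.2948
One-sided α = 0.01 → critical value z_{0.01} = 2.326.
Power = Φ(λ − 2.326) = Φ(0.968) = 0.8336.

Power ≈ 0.834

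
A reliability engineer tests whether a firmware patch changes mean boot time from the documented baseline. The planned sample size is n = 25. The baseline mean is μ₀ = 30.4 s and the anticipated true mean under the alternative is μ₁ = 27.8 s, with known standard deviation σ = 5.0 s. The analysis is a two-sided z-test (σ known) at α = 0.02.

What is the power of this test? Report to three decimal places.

Power ≈ 0.608

Standardized effect: d = |μ₁ − μ₀| / σ = |27.8 − 30.4| / 5.0 = 0.5200
Noncentrality parameter: δ = d·√n = 0.5200 × √25 = 2.6000
Two-sided α = 0.02 → critical value z_{0.01} = 2.326.
Power = Φ(δ − 2.326) + Φ(−δ − 2.326) = Φ(0.274) + Φ(-4.926) = 0.6078 + 0.0000 = 0.6078.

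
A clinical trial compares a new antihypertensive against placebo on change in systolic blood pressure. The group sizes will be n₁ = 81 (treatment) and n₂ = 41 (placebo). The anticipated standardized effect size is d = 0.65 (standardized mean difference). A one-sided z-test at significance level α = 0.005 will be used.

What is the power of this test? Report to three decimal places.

Noncentrality parameter: δ = d / √(1/n₁ + 1/n₂) = 0.65 / √(1/81 + 1/41) = 3.3913
Critical value for a one-sided test at α = 0.005: z_α = 2.576.
Power = P(Z > 2.576 − δ) = Φ(0.815) = 0.7926.

Power ≈ 0.793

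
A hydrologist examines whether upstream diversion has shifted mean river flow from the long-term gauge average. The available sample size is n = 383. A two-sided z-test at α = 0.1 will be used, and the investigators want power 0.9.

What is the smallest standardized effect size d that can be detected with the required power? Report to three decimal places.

d ≈ 0.150

Need Φ(δ − 1.645) = 0.9, so δ = 1.645 + 1.282 = 2.926.
(The second rejection-region term Φ(−δ − z_{α/2}) is negligible and dropped.)
δ = d·√n ⇒ d = δ/√n = 2.926/√383 = 0.1495.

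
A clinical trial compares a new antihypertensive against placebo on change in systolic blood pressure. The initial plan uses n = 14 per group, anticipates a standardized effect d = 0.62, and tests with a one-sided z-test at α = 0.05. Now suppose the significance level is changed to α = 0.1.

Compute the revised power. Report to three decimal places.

Power ≈ 0.640

δ = d·√(n/2) = 0.62 × √(14/2) = 1.6404 (unchanged). New critical value: z_{0.1} = 1.282.
Revised power = P(Z > 1.282 − δ) = Φ(0.359) = 0.6401.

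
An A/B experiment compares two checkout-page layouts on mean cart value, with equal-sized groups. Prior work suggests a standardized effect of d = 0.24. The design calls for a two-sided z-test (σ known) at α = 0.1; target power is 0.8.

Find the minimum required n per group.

n = 215 per group

Set Φ(δ − 1.645) = 0.8; then δ − 1.645 = Φ⁻¹(0.8) = 0.842, giving δ = 2.486.
(Ignoring the negligible lower-tail rejection probability gives the usual closed-form inversion.)
δ = d·√(n/2) ⇒ n = 2(δ/d)² = 2 × (2.486 / 0.24)² = 214.67.
Round up to the next whole unit.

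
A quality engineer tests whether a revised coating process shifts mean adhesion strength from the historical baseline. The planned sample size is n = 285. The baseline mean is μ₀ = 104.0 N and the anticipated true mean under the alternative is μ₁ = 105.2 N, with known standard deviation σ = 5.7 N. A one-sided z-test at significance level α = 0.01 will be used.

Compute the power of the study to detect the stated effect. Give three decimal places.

Power ≈ 0.890

Standardized effect: d = |μ₁ − μ₀| / σ = |105.2 − 104.0| / 5.7 = 0.2105
Noncentrality parameter: λ = d·√n = 0.2105 × √285 = 3.5541
Critical value for a one-sided test at α = 0.01: z_α = 2.326.
Power = Φ(λ − 2.326) = Φ(1.228) = 0.8902.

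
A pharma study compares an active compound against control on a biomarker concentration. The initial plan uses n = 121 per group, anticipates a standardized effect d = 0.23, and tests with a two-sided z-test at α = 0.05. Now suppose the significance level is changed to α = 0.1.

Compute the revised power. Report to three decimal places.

Power ≈ 0.558

δ = d·√(n/2) = 0.23 × √(121/2) = 1.7890 (unchanged). New critical value: z_{0.05} = 1.645.
Revised power = Φ(δ − 1.645) + Φ(−δ − 1.645) = Φ(0.144) + Φ(-3.434) = 0.5573 + 0.0003 = 0.5576.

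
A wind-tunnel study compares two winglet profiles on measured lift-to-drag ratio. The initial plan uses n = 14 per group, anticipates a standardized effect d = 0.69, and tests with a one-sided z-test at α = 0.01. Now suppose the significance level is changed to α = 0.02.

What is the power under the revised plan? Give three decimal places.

Power ≈ 0.410

δ = d·√(n/2) = 0.69 × √(14/2) = 1.8256 (unchanged). New critical value: z_{0.02} = 2.054.
Revised power = Φ(δ − 2.054) = Φ(-0.228) = 0.4098.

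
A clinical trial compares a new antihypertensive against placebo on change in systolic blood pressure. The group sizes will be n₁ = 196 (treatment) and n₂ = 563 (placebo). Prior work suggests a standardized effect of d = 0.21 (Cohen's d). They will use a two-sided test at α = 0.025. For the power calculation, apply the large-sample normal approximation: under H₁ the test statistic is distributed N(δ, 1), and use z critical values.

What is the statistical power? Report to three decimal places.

Power ≈ 0.614

Noncentrality parameter: λ = d / √(1/n₁ + 1/n₂) = 0.21 / √(1/196 + 1/563) = 2.5321
Two-sided α = 0.025 → critical value z_{0.0125} = 2.241.
Power = Φ(λ − 2.241) + Φ(−λ − 2.241) = Φ(0.291) + Φ(-4.774) = 0.6144 + 0.0000 = 0.6144.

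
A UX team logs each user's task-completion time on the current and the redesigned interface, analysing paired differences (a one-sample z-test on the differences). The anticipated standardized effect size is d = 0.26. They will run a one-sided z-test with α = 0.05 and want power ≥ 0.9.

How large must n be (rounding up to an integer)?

n = 127

Set Φ(δ − 1.645) = 0.9; then δ − 1.645 = Φ⁻¹(0.9) = 1.282, giving δ = 2.926.
δ = d·√n ⇒ n = (δ/d)² = (2.926 / 0.26)² = 126.68.
Rounding up, n = 127.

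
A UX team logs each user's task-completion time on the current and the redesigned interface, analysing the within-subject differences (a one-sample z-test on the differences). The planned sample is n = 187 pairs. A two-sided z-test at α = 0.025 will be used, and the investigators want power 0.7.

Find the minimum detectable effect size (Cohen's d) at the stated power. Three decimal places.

d ≈ 0.202

Required noncentrality: δ = z_{0.0125} + z_{0.30} = 2.241 + 0.524 = 2.766.
(Lower-tail contribution to power is negligible for δ > 0.)
δ = d·√n ⇒ d = δ/√n = 2.766/√187 = 0.2023.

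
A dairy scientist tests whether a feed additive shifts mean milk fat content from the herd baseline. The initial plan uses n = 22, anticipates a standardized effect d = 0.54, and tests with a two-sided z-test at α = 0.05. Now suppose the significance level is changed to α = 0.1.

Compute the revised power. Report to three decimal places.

δ = d·√n = 0.54 × √22 = 2.5328 (unchanged). New critical value: z_{0.05} = 1.645.
Revised power = Φ(δ − 1.645) + Φ(−δ − 1.645) = Φ(0.888) + Φ(-4.178) = 0.8127 + 0.0000 = 0.8127.

Power ≈ 0.813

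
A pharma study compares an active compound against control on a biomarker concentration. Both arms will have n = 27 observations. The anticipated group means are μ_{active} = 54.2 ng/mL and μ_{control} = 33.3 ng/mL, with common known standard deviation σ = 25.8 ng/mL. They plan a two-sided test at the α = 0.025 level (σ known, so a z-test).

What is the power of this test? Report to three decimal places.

Power ≈ 0.769

Standardized effect: d = |μ_{active} − μ_{control}| / σ = |54.2 − 33.3| / 25.8 = 0.8101
Noncentrality parameter: δ = d·√(n/2) = 0.8101 × √(27/2) = 2.9764
Two-sided α = 0.025 → critical value z_{0.0125} = 2.241.
Power = Φ(δ − 2.241) + Φ(−δ − 2.241) = Φ(0.735) + Φ(-5.218) = 0.7688 + 0.0000 = 0.7688.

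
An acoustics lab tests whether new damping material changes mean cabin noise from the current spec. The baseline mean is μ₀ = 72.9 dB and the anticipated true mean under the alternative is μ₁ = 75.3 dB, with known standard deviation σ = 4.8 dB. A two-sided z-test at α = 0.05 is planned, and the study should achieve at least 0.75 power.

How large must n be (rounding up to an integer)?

n = 28

Standardized effect: d = |μ₁ − μ₀| / σ = |75.3 − 72.9| / 4.8 = 0.5000
Set Φ(δ − 1.960) = 0.75; then δ − 1.960 = Φ⁻¹(0.75) = 0.674, giving δ = 2.634.
(The Φ(−δ − z_{α/2}) term is vanishingly small for δ > 0 and is dropped in the standard sample-size formula.)
δ = d·√n ⇒ n = (δ/d)² = (2.634 / 0.5000)² = 27.76.
Round up to the next whole unit.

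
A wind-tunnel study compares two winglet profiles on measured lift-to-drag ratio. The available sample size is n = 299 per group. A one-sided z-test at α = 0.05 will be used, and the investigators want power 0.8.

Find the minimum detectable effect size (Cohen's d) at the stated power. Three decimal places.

d ≈ 0.203

Required noncentrality: δ = z_{0.05} + z_{0.20} = 1.645 + 0.842 = 2.486.
δ = d·√(n/2) ⇒ d = δ/√(n/2) = 2.486/√(299/2) = 0.2034.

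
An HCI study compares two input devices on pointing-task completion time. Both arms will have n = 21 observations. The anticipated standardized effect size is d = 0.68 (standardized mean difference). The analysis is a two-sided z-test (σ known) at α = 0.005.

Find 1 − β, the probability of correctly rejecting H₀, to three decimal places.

Power ≈ 0.273

Noncentrality parameter: δ = d·√(n/2) = 0.68 × √(21/2) = 2.2035
Critical value for a two-sided test at α = 0.005: z_{α/2} = 2.807.
Power = Φ(δ − 2.807) + Φ(−δ − 2.807) = Φ(-0.604) + Φ(-5.010) = 0.2731 + 0.0000 = 0.2731.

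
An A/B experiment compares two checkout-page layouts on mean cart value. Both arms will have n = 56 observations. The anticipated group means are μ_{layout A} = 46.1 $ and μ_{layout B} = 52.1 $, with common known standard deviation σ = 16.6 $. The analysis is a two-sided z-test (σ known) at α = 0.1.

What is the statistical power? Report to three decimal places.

Standardized effect: d = |μ_{layout A} − μ_{layout B}| / σ = |46.1 − 52.1| / 16.6 = 0.3614
Noncentrality parameter: δ = d·√(n/2) = 0.3614 × √(56/2) = 1.9126
Critical value for a two-sided test at α = 0.1: z_{α/2} = 1.645.
Power = Φ(δ − 1.645) + Φ(−δ − 1.645) = Φ(0.268) + Φ(-3.557) = 0.6055 + 0.0002 = 0.6057.

Power ≈ 0.606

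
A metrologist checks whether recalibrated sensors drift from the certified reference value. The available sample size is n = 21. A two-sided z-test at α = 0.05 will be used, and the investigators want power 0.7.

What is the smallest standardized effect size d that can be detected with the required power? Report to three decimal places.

d ≈ 0.542

Required noncentrality: δ = z_{0.025} + z_{0.30} = 1.960 + 0.524 = 2.484.
(The second rejection-region term Φ(−δ − z_{α/2}) is negligible and dropped.)
δ = d·√n ⇒ d = δ/√n = 2.484/√21 = 0.5421.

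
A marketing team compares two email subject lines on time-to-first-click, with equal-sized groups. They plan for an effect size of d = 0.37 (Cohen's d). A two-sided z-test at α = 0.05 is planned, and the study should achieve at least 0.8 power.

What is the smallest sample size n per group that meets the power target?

n = 115 per group

For power 0.8 need Φ(δ − z_{0.025}) = 0.8, so δ = z_{0.025} + z_{0.20} = 1.960 + 0.842 = 2.802.
(For δ > 0 the lower-tail rejection region contributes negligibly to power, so the one-term inversion is standard.)
δ = d·√(n/2) ⇒ n = 2(δ/d)² = 2 × (2.802 / 0.37)² = 114.67.
Round up to the next whole unit.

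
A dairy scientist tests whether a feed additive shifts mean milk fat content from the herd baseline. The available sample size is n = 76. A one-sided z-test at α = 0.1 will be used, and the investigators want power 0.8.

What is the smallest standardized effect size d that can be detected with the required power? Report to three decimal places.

Need Φ(δ − 1.282) = 0.8, so δ = 1.282 + 0.842 = 2.123.
δ = d·√n ⇒ d = δ/√n = 2.123/√76 = 0.2435.

d ≈ 0.244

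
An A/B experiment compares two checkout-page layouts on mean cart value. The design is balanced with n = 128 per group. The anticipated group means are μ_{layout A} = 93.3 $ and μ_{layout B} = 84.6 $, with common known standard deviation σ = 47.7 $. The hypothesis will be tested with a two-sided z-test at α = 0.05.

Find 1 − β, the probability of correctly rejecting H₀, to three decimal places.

Power ≈ 0.309

Standardized effect: d = |μ_{layout A} − μ_{layout B}| / σ = |93.3 − 84.6| / 47.7 = 0.1824
Noncentrality parameter: δ = d·√(n/2) = 0.1824 × √(128/2) = 1.4591
Two-sided α = 0.05 → critical value z_{0.025} = 1.960.
Power = Φ(δ − 1.960) + Φ(−δ − 1.960) = Φ(-0.501) + Φ(-3.419) = 0.3082 + 0.0003 = 0.3086.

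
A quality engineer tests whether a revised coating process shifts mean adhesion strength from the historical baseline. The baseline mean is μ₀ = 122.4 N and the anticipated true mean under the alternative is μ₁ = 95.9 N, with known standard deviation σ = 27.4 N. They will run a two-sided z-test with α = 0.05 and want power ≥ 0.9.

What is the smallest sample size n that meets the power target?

n = 12

Standardized effect: d = |μ₁ − μ₀| / σ = |95.9 − 122.4| / 27.4 = 0.9672
For power 0.9 need Φ(δ − z_{0.025}) = 0.9, so δ = z_{0.025} + z_{0.10} = 1.960 + 1.282 = 3.242.
(The Φ(−δ − z_{α/2}) term is vanishingly small for δ > 0 and is dropped in the standard sample-size formula.)
δ = d·√n ⇒ n = (δ/d)² = (3.242 / 0.9672)² = 11.23.
Round up to the next whole unit.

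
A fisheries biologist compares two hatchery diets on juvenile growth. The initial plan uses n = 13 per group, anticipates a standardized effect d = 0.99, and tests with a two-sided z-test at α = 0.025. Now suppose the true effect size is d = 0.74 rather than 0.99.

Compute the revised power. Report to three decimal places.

Power ≈ 0.361

With d = 0.74: δ = d·√(n/2) = 0.74 × √(13/2) = 1.8866. Critical value z_{0.0125} = 2.241.
Revised power = Φ(δ − 2.241) + Φ(−δ − 2.241) = Φ(-0.355) + Φ(-4.128) = 0.3614 + 0.0000 = 0.3614.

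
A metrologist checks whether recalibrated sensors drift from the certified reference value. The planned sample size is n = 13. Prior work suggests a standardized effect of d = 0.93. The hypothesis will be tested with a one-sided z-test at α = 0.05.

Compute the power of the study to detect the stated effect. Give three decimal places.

Power ≈ 0.956

Noncentrality parameter: δ = d·√n = 0.93 × √13 = 3.3532
One-sided α = 0.05 → critical value z_{0.05} = 1.645.
Power = P(Z > 1.645 − δ) = Φ(1.708) = 0.9562.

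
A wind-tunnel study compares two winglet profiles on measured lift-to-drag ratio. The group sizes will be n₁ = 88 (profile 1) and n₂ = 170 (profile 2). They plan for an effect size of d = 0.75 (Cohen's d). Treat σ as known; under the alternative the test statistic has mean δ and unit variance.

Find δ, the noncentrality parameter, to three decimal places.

δ ≈ 5.711

δ = d / √(1/n₁ + 1/n₂) = 0.75 / √(1/88 + 1/170) = 5.7111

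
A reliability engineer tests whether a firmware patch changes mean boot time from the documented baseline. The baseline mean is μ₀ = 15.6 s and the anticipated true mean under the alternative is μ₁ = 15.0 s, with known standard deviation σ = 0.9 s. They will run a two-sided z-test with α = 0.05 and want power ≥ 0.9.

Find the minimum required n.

Standardized effect: d = |μ₁ − μ₀| / σ = |15.0 − 15.6| / 0.9 = 0.6667
Set Φ(δ − 1.960) = 0.9; then δ − 1.960 = Φ⁻¹(0.9) = 1.282, giving δ = 3.242.
(Ignoring the negligible lower-tail rejection probability gives the usual closed-form inversion.)
δ = d·√n ⇒ n = (δ/d)² = (3.242 / 0.6667)² = 23.64.
Round up to the next whole unit.

n = 24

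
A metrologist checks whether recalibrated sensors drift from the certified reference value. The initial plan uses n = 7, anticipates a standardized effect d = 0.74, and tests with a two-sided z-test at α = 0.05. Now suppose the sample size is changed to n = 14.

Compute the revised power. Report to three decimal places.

With n = 14: δ = d·√n = 0.74 × √14 = 2.7688. Critical value z_{0.025} = 1.960.
Revised power = Φ(δ − 1.960) + Φ(−δ − 1.960) = Φ(0.809) + Φ(-4.729) = 0.7907 + 0.0000 = 0.7907.

Power ≈ 0.791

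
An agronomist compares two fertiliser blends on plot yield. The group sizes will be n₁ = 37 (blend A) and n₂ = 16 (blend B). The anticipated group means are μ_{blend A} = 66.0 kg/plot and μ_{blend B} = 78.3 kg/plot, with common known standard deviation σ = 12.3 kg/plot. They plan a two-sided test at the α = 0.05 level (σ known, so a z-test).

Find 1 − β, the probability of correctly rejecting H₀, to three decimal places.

Power ≈ 0.917

Standardized effect: d = |μ_{blend A} − μ_{blend B}| / σ = |66.0 − 78.3| / 12.3 = 1.0000
Noncentrality parameter: δ = d / √(1/n₁ + 1/n₂) = 1.0000 / √(1/37 + 1/16) = 3.3421
Critical value for a two-sided test at α = 0.05: z_{α/2} = 1.960.
Power = Φ(δ − 1.960) + Φ(−δ − 1.960) = Φ(1.382) + Φ(-5.302) = 0.9165 + 0.0000 = 0.9165.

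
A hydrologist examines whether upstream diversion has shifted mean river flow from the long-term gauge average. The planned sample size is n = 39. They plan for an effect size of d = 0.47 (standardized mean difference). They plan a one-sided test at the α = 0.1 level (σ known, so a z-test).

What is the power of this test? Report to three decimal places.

Power ≈ 0.951

Noncentrality parameter: λ = d·√n = 0.47 × √39 = 2.9351
Critical value for a one-sided test at α = 0.1: z_α = 1.282.
Power = P(Z > 1.282 − λ) = Φ(1.654) = 0.9509.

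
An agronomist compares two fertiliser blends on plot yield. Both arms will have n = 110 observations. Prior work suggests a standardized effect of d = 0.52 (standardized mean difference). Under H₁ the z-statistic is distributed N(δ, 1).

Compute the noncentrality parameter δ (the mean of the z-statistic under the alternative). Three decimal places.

The noncentrality parameter scales effect size by the design's sample-size factor: δ = d·√(n/2) = 0.52 × √(110/2) = 3.8564

δ ≈ 3.856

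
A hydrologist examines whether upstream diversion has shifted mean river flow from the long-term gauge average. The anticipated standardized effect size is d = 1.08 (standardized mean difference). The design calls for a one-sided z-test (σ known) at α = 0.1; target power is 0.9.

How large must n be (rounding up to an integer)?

Set Φ(δ − 1.282) = 0.9; then δ − 1.282 = Φ⁻¹(0.9) = 1.282, giving δ = 2.563.
δ = d·√n ⇒ n = (δ/d)² = (2.563 / 1.08)² = 5.63.
Rounding up, n = 6.

n = 6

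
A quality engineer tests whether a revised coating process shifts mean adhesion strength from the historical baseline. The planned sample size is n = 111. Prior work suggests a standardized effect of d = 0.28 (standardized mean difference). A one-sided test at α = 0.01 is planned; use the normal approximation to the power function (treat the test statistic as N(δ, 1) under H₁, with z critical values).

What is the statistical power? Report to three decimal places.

Noncentrality parameter: δ = d·√n = 0.28 × √111 = 2.9500
Critical value for a one-sided test at α = 0.01: z_α = 2.326.
Power = P(Z > 2.326 − δ) = Φ(0.624) = 0.7336.

Power ≈ 0.734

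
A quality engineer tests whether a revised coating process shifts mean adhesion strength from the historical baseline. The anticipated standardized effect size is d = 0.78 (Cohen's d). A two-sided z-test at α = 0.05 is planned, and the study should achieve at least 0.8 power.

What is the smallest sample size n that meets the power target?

Set Φ(δ − 1.960) = 0.8; then δ − 1.960 = Φ⁻¹(0.8) = 0.842, giving δ = 2.802.
(For δ > 0 the lower-tail rejection region contributes negligibly to power, so the one-term inversion is standard.)
δ = d·√n ⇒ n = (δ/d)² = (2.802 / 0.78)² = 12.90.
Rounding up, n = 13.

n = 13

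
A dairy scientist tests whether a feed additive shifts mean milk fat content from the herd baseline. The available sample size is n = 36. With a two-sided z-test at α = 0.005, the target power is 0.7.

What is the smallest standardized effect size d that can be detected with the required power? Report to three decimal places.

d ≈ 0.555

Required noncentrality: δ = z_{0.0025} + z_{0.30} = 2.807 + 0.524 = 3.331.
(Lower-tail contribution to power is negligible for δ > 0.)
δ = d·√n ⇒ d = δ/√n = 3.331/√36 = 0.5552.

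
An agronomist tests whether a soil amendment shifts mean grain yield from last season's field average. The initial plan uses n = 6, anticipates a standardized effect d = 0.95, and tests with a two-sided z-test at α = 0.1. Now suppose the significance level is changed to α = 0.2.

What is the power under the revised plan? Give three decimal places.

δ = d·√n = 0.95 × √6 = 2.3270 (unchanged). New critical value: z_{0.1} = 1.282.
Revised power = Φ(δ − 1.282) + Φ(−δ − 1.282) = Φ(1.045) + Φ(-3.609) = 0.8521 + 0.0002 = 0.8522.

Power ≈ 0.852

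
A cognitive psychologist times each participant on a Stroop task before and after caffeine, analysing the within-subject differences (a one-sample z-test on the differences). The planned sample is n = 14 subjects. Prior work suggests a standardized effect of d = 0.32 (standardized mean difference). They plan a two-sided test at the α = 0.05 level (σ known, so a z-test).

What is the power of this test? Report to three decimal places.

Power ≈ 0.224

Noncentrality parameter: δ = d·√n = 0.32 × √14 = 1.1973
Critical value for a two-sided test at α = 0.05: z_{α/2} = 1.960.
Power = Φ(δ − 1.960) + Φ(−δ − 1.960) = Φ(-0.763) + Φ(-3.157) = 0.2228 + 0.0008 = 0.2236.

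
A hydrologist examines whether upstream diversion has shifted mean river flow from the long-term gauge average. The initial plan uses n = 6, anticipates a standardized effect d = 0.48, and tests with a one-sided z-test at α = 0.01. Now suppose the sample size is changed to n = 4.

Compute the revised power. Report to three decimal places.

Power ≈ 0.086

With n = 4: δ = d·√n = 0.48 × √4 = 0.9600. Critical value z_{0.01} = 2.326.
Revised power = Φ(δ − 2.326) = Φ(-1.366) = 0.0859.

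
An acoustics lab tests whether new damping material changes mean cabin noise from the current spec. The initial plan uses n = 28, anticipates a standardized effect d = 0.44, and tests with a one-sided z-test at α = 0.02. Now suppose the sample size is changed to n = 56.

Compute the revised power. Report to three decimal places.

Power ≈ 0.892

With n = 56: δ = d·√n = 0.44 × √56 = 3.2927. Critical value z_{0.02} = 2.054.
Revised power = P(Z > 2.054 − δ) = Φ(1.239) = 0.8923.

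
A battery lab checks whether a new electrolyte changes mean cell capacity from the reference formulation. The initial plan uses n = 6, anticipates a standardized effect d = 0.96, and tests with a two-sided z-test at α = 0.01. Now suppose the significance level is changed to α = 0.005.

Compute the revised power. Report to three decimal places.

Power ≈ 0.324

δ = d·√n = 0.96 × √6 = 2.3515 (unchanged). New critical value: z_{0.0025} = 2.807.
Revised power = Φ(δ − 2.807) + Φ(−δ − 2.807) = Φ(-0.456) + Φ(-5.159) = 0.3244 + 0.0000 = 0.3244.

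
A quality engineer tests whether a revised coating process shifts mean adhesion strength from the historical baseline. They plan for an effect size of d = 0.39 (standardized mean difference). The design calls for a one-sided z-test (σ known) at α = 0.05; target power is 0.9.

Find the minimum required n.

Set Φ(δ − 1.645) = 0.9; then δ − 1.645 = Φ⁻¹(0.9) = 1.282, giving δ = 2.926.
δ = d·√n ⇒ n = (δ/d)² = (2.926 / 0.39)² = 56.30.
Round up to the next whole unit.

n = 57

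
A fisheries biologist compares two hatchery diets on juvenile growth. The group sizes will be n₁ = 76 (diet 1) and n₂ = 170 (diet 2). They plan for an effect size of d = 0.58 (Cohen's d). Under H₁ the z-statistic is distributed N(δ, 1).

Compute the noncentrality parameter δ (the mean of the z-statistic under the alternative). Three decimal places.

δ ≈ 4.203

δ = d / √(1/n₁ + 1/n₂) = 0.58 / √(1/76 + 1/170) = 4.2033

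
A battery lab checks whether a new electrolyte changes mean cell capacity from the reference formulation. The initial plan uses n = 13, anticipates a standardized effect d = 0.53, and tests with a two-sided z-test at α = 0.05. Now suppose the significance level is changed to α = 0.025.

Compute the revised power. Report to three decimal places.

δ = d·√n = 0.53 × √13 = 1.9109 (unchanged). New critical value: z_{0.0125} = 2.241.
Revised power = Φ(δ − 2.241) + Φ(−δ − 2.241) = Φ(-0.330) + Φ(-4.152) = 0.3705 + 0.0000 = 0.3705.

Power ≈ 0.371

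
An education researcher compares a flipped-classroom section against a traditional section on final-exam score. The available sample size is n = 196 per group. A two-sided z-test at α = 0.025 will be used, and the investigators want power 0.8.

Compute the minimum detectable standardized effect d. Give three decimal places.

Need Φ(δ − 2.241) = 0.8, so δ = 2.241 + 0.842 = 3.083.
(Lower-tail contribution to power is negligible for δ > 0.)
δ = d·√(n/2) ⇒ d = δ/√(n/2) = 3.083/√(196/2) = 0.3114.

d ≈ 0.311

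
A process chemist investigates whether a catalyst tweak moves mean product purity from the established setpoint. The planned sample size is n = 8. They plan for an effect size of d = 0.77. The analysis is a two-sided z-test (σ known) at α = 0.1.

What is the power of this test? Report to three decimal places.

Noncentrality parameter: δ = d·√n = 0.77 × √8 = 2.1779
Two-sided α = 0.1 → critical value z_{0.05} = 1.645.
Power = Φ(δ − 1.645) + Φ(−δ − 1.645) = Φ(0.533) + Φ(-3.823) = 0.7030 + 0.0001 = 0.7031.

Power ≈ 0.703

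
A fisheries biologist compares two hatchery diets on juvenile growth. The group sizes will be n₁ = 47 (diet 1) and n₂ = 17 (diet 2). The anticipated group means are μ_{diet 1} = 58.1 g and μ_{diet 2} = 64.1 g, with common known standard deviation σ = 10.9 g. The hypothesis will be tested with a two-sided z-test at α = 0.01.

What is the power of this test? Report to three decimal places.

Standardized effect: d = |μ_{diet 1} − μ_{diet 2}| / σ = |58.1 − 64.1| / 10.9 = 0.5505
Noncentrality parameter: δ = d / √(1/n₁ + 1/n₂) = 0.5505 / √(1/47 + 1/17) = 1.9449
Critical value for a two-sided test at α = 0.01: z_{α/2} = 2.576.
Power = Φ(δ − 2.576) + Φ(−δ − 2.576) = Φ(-0.631) + Φ(-4.521) = 0.2641 + 0.0000 = 0.2641.

Power ≈ 0.264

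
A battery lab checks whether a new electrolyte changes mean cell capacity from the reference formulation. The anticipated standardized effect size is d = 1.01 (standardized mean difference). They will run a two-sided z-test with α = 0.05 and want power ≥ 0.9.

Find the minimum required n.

n = 11

Set Φ(δ − 1.960) = 0.9; then δ − 1.960 = Φ⁻¹(0.9) = 1.282, giving δ = 3.242.
(The Φ(−δ − z_{α/2}) term is vanishingly small for δ > 0 and is dropped in the standard sample-size formula.)
δ = d·√n ⇒ n = (δ/d)² = (3.242 / 1.01)² = 10.30.
Rounding up, n = 11.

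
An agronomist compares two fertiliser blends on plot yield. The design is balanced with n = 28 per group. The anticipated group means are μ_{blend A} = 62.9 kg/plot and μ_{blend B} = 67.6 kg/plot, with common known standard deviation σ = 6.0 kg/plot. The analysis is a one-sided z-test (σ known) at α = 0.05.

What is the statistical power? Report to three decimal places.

Power ≈ 0.901

Standardized effect: d = |μ_{blend A} − μ_{blend B}| / σ = |62.9 − 67.6| / 6.0 = 0.7833
Noncentrality parameter: δ = d·√(n/2) = 0.7833 × √(28/2) = 2.9310
One-sided α = 0.05 → critical value z_{0.05} = 1.645.
Power = Φ(δ − 1.645) = Φ(1.286) = 0.9008.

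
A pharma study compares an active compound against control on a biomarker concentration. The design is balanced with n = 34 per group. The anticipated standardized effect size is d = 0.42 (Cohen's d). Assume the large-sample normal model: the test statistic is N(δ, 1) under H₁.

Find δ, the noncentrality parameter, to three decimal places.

The noncentrality parameter scales effect size by the design's sample-size factor: δ = d·√(n/2) = 0.42 × √(34/2) = 1.7317

δ ≈ 1.732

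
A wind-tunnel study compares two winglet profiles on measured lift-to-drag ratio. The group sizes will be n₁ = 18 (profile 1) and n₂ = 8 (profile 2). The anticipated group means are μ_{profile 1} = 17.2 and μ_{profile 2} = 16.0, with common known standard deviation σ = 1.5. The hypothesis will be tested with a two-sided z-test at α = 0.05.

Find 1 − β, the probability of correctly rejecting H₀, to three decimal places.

Power ≈ 0.469

Standardized effect: d = |μ_{profile 1} − μ_{profile 2}| / σ = |17.2 − 16.0| / 1.5 = 0.8000
Noncentrality parameter: λ = d / √(1/n₁ + 1/n₂) = 0.8000 / √(1/18 + 1/8) = 1.8827
Critical value for a two-sided test at α = 0.05: z_{α/2} = 1.960.
Power = Φ(λ − 1.960) + Φ(−λ − 1.960) = Φ(-0.077) + Φ(-3.843) = 0.4692 + 0.0001 = 0.4693.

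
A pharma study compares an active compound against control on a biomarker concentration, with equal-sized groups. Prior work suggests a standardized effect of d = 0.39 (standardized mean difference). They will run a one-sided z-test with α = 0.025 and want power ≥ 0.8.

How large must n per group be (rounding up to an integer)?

Set Φ(δ − 1.960) = 0.8; then δ − 1.960 = Φ⁻¹(0.8) = 0.842, giving δ = 2.802.
δ = d·√(n/2) ⇒ n = 2(δ/d)² = 2 × (2.802 / 0.39)² = 103.21.
Rounding up, n = 104 per group.

n = 104 per group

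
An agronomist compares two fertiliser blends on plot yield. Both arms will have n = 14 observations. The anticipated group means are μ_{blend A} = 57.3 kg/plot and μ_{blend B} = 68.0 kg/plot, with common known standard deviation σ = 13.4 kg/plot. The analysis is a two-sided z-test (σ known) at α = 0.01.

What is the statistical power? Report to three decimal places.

Standardized effect: d = |μ_{blend A} − μ_{blend B}| / σ = |57.3 − 68.0| / 13.4 = 0.7985
Noncentrality parameter: δ = d·√(n/2) = 0.7985 × √(14/2) = 2.1127
Two-sided α = 0.01 → critical value z_{0.005} = 2.576.
Power = Φ(δ − 2.576) + Φ(−δ − 2.576) = Φ(-0.463) + Φ(-4.688) = 0.3216 + 0.0000 = 0.3216.

Power ≈ 0.322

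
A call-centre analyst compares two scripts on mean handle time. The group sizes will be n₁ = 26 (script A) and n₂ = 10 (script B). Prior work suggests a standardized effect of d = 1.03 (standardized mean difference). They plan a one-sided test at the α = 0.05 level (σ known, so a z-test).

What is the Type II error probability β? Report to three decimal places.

β ≈ 0.131

Noncentrality parameter: δ = d / √(1/n₁ + 1/n₂) = 1.03 / √(1/26 + 1/10) = 2.7680
One-sided α = 0.05 → critical value z_{0.05} = 1.645.
Power = P(Z > 1.645 − δ) = Φ(1.123) = 0.8693.
Type II error: β = 1 − power = 1 − 0.8693 = 0.1307.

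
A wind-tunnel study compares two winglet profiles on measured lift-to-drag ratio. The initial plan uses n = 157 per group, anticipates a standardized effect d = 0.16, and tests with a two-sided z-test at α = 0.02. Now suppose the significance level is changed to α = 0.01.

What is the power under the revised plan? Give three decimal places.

δ = d·√(n/2) = 0.16 × √(157/2) = 1.4176 (unchanged). New critical value: z_{0.005} = 2.576.
Revised power = Φ(δ − 2.576) + Φ(−δ − 2.576) = Φ(-1.158) + Φ(-3.993) = 0.1234 + 0.0000 = 0.1234.

Power ≈ 0.123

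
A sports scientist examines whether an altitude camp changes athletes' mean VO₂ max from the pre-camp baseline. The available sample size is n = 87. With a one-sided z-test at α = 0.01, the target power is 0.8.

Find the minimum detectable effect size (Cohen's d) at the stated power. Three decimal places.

d ≈ 0.340

Need Φ(δ − 2.326) = 0.8, so δ = 2.326 + 0.842 = 3.168.
δ = d·√n ⇒ d = δ/√n = 3.168/√87 = 0.3396.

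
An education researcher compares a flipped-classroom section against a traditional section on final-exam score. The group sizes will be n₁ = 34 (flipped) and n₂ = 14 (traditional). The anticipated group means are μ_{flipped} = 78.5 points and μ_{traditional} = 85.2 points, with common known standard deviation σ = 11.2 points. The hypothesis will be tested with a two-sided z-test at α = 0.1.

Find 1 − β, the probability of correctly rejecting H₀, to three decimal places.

Standardized effect: d = |μ_{flipped} − μ_{traditional}| / σ = |78.5 − 85.2| / 11.2 = 0.5982
Noncentrality parameter: δ = d / √(1/n₁ + 1/n₂) = 0.5982 / √(1/34 + 1/14) = 1.8838
Critical value for a two-sided test at α = 0.1: z_{α/2} = 1.645.
Power = Φ(δ − 1.645) + Φ(−δ − 1.645) = Φ(0.239) + Φ(-3.529) = 0.5944 + 0.0002 = 0.5946.

Power ≈ 0.595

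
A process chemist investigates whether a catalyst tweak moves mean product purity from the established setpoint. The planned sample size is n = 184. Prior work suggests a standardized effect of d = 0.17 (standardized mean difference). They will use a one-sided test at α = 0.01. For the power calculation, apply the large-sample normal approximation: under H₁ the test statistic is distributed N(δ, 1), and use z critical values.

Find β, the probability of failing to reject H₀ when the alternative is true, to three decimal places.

Noncentrality parameter: δ = d·√n = 0.17 × √184 = 2.3060
Critical value for a one-sided test at α = 0.01: z_α = 2.326.
Power = Φ(δ − 2.326) = Φ(-0.020) = 0.4919.
Type II error: β = 1 − power = 1 − 0.4919 = 0.5081.

β ≈ 0.508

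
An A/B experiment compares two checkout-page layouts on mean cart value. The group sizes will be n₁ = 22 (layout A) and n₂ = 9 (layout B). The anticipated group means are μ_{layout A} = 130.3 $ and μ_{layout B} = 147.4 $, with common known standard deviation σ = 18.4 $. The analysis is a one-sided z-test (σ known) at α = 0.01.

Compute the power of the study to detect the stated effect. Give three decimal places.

Standardized effect: d = |μ_{layout A} − μ_{layout B}| / σ = |130.3 − 147.4| / 18.4 = 0.9293
Noncentrality parameter: λ = d / √(1/n₁ + 1/n₂) = 0.9293 / √(1/22 + 1/9) = 2.3487
Critical value for a one-sided test at α = 0.01: z_α = 2.326.
Power = P(Z > 2.326 − λ) = Φ(0.022) = 0.5089.

Power ≈ 0.509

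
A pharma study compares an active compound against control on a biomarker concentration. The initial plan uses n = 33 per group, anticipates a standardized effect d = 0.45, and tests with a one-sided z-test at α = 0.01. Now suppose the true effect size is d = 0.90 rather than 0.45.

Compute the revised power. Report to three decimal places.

With d = 0.90: δ = d·√(n/2) = 0.90 × √(33/2) = 3.6558. Critical value z_{0.01} = 2.326.
Revised power = P(Z > 2.326 − δ) = Φ(1.329) = 0.9082.

Power ≈ 0.908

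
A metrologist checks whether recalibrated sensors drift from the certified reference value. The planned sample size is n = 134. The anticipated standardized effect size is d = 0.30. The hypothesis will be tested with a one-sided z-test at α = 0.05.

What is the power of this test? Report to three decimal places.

Power ≈ 0.966

Noncentrality parameter: δ = d·√n = 0.30 × √134 = 3.4728
One-sided α = 0.05 → critical value z_{0.05} = 1.645.
Power = Φ(δ − 1.645) = Φ(1.828) = 0.9662.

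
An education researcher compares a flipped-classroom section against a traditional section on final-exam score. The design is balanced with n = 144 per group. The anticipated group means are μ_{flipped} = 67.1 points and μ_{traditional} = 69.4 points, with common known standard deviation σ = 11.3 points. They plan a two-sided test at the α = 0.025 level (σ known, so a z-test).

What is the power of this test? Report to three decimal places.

Power ≈ 0.304

Standardized effect: d = |μ_{flipped} − μ_{traditional}| / σ = |67.1 − 69.4| / 11.3 = 0.2035
Noncentrality parameter: δ = d·√(n/2) = 0.2035 × √(144/2) = 1.7271
Two-sided α = 0.025 → critical value z_{0.0125} = 2.241.
Power = Φ(δ − 2.241) + Φ(−δ − 2.241) = Φ(-0.514) + Φ(-3.968) = 0.3035 + 0.0000 = 0.3036.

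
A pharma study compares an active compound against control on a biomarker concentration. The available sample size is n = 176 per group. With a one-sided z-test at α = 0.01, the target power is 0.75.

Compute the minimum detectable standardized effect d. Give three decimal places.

Required noncentrality: δ = z_{0.01} + z_{0.25} = 2.326 + 0.674 = 3.001.
δ = d·√(n/2) ⇒ d = δ/√(n/2) = 3.001/√(176/2) = 0.3199.

d ≈ 0.320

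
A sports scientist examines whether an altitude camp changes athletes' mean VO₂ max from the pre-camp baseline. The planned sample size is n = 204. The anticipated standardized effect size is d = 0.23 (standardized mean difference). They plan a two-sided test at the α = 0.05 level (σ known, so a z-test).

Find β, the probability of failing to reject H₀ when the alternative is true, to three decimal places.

β ≈ 0.093

Noncentrality parameter: δ = d·√n = 0.23 × √204 = 3.2851
Two-sided α = 0.05 → critical value z_{0.025} = 1.960.
Power = Φ(δ − 1.960) + Φ(−δ − 1.960) = Φ(1.325) + Φ(-5.245) = 0.9074 + 0.0000 = 0.9074.
Type II error: β = 1 − power = 1 − 0.9074 = 0.0926.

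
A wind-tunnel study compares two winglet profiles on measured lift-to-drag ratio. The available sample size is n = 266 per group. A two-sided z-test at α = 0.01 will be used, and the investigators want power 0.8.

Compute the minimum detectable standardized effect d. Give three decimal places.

d ≈ 0.296

Required noncentrality: δ = z_{0.005} + z_{0.20} = 2.576 + 0.842 = 3.417.
(The second rejection-region term Φ(−δ − z_{α/2}) is negligible and dropped.)
δ = d·√(n/2) ⇒ d = δ/√(n/2) = 3.417/√(266/2) = 0.2963.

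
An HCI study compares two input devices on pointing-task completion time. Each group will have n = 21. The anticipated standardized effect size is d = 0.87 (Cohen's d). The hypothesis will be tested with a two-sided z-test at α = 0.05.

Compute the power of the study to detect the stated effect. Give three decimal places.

Power ≈ 0.805

Noncentrality parameter: δ = d·√(n/2) = 0.87 × √(21/2) = 2.8191
Critical value for a two-sided test at α = 0.05: z_{α/2} = 1.960.
Power = Φ(δ − 1.960) + Φ(−δ − 1.960) = Φ(0.859) + Φ(-4.779) = 0.8049 + 0.0000 = 0.8049.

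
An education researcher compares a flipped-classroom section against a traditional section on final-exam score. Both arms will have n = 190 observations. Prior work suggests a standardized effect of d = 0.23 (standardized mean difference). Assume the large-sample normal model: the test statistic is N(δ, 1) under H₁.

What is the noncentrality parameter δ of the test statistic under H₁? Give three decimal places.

The noncentrality parameter scales effect size by the design's sample-size factor: δ = d·√(n/2) = 0.23 × √(190/2) = 2.2418

δ ≈ 2.242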